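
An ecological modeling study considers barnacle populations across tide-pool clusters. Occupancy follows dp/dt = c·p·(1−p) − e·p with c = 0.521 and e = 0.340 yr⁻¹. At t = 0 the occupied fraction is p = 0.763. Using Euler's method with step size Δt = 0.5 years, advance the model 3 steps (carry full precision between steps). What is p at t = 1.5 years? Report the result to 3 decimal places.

Update rule: p ← p + [c·p·(1−p) − e·p]·Δt with Δt = 0.5.
  1  |  dp/dt·Δt = -0.082604  |  p_1 = 0.680396
  2  |  dp/dt·Δt = -0.059020  |  p_2 = 0.621377
  3  |  dp/dt·Δt = -0.044347  |  p_3 = 0.577030

0.577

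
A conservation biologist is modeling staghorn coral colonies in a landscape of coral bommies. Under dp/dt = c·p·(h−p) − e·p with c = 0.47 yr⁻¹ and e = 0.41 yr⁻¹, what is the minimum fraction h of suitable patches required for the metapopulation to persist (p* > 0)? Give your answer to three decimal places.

p* = h − e/c is positive only when h > e/c.
h_min = e/c = 0.41/0.47 = 0.8723.

0.872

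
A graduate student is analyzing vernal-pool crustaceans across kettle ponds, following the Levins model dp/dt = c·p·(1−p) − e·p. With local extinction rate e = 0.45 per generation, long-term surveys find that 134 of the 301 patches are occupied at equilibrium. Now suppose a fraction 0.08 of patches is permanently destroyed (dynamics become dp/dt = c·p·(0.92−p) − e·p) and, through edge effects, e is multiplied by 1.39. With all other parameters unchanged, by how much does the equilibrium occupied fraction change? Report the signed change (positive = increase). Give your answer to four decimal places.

-0.2964

Observed p* = 134/301 = 0.44518.
Balance c(1−p*) = e gives c = e/(1 − 0.44518) = 0.45/0.55482 = 0.81107.
New p* = 0.92 − e/c = 0.92 − 0.62550/0.81107 = 0.14880.
Δp* = 0.14880 − 0.44518 = -0.29638.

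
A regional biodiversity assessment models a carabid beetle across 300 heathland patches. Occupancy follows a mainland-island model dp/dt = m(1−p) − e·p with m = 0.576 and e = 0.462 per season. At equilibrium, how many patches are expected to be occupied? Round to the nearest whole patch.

p* = m/(m+e) = 0.576/1.0380 = 0.5549.
Expected occupied patches = N × p* = 300 × 0.5549 = 166.47 ≈ 166.

166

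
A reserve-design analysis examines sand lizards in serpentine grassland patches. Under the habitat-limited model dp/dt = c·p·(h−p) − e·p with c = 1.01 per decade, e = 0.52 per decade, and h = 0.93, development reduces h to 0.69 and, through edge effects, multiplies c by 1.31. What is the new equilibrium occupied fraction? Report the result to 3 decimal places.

Before: p* = h − e/c = 0.93 − 0.52/1.01 = 0.93 − 0.5149 = 0.4151.
After: c = 1.3231, e = 0.52, h = 0.69; p* = 0.69 − 0.52/1.3231 = 0.2970.

0.297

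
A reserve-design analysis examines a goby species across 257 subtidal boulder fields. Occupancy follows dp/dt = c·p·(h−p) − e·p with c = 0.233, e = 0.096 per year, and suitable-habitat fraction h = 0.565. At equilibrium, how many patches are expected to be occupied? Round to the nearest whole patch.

39

p* = h − e/c = 0.565 − 0.4120 = 0.1530.
Expected occupied patches = N × p* = 257 × 0.1530 = 39.32 ≈ 39.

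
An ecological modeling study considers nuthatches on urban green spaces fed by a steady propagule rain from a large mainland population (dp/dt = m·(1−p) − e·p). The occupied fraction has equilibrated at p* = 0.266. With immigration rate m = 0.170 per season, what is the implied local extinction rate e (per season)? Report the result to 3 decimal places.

0.469

At equilibrium m(1−p*) = e·p*, so e = m(1−p*)/p*.
e = 0.170 × 0.7340 / 0.266 = 0.4691.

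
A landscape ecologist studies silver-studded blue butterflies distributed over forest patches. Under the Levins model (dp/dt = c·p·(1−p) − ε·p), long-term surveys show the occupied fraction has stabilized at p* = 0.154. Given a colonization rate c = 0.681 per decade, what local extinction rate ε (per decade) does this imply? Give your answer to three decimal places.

0.576

At equilibrium c(1−p*) = ε.
ε = 0.681 × (1 − 0.154) = 0.681 × 0.8460 = 0.5761.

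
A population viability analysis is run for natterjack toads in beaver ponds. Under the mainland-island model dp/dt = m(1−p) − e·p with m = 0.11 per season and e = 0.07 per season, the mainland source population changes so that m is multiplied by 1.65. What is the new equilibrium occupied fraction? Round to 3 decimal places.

0.722

Before: p* = 0.11/(0.11+0.07) = 0.6111.
After: m = 0.1815, e = 0.07; p* = 0.1815/0.2515 = 0.7217.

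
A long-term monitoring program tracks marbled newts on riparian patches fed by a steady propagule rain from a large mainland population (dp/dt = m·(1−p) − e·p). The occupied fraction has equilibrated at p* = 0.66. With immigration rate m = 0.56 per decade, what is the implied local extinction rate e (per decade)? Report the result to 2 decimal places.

0.29

At equilibrium m(1−p*) = e·p*, so e = m(1−p*)/p*.
e = 0.56 × 0.3400 / 0.66 = 0.2885.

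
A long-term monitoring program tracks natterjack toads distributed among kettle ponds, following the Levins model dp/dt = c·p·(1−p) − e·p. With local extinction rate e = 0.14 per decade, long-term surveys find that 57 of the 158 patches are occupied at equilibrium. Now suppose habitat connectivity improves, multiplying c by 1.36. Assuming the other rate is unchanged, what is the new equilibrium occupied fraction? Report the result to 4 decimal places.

Observed p* = 57/158 = 0.36076.
Balance c(1−p*) = e gives c = e/(1 − 0.36076) = 0.14/0.63924 = 0.21901.
New p* = 1 − e/c = 1 − 0.14000/0.29785 = 0.52996.

0.5300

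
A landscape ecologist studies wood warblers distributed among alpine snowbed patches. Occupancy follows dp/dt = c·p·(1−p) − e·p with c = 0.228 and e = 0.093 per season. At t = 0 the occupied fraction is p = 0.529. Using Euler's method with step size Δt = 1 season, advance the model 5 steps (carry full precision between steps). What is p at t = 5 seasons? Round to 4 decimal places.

Update rule: p ← p + [c·p·(1−p) − e·p]·Δt with Δt = 1.
  1  |  dp/dt·Δt = +0.007611  |  p_1 = 0.536611
  2  |  dp/dt·Δt = +0.006790  |  p_2 = 0.543401
  3  |  dp/dt·Δt = +0.006034  |  p_3 = 0.549435
  4  |  dp/dt·Δt = +0.005345  |  p_4 = 0.554780
  5  |  dp/dt·Δt = +0.004721  |  p_5 = 0.559502

0.5595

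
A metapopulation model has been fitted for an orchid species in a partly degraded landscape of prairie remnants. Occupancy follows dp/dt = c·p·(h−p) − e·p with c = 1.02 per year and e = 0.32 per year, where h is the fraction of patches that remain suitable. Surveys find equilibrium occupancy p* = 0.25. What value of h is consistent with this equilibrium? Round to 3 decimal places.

0.564

At equilibrium c(h−p*) = e, so h = p* + e/c.
h = 0.25 + 0.32/1.02 = 0.25 + 0.3137 = 0.5637.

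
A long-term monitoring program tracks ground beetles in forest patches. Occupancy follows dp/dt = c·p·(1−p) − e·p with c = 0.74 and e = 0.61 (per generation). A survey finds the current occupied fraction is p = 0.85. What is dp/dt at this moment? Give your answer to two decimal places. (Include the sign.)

Colonization term: c·p·(1−p) = 0.74×0.85×0.1500 = 0.09435.
Extinction term: e·p = 0.51850.
dp/dt = 0.09435 − 0.51850 = -0.42415.

-0.42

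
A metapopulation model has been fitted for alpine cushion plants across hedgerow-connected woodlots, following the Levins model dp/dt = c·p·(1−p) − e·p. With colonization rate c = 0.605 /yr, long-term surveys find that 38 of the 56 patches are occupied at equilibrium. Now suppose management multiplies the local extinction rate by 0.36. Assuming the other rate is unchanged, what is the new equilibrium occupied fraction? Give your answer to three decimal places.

0.884

Observed p* = 38/56 = 0.67857.
Balance c(1−p*) = e gives e = 0.605×(1 − 0.67857) = 0.19447.
New p* = 1 − e/c = 1 − 0.07001/0.60500 = 0.88428.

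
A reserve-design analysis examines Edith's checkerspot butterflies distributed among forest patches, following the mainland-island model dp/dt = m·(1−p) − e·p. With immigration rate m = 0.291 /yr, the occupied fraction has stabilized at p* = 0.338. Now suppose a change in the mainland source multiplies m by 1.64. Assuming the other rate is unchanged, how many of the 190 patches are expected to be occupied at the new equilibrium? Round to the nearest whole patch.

87

Balance m(1−p*) = e·p* gives e = m(1−p*)/p* = 0.291×0.66200/0.33800 = 0.56995.
New p* = m/(m+e) = 0.47724/(0.47724+0.56995) = 0.45573.
Expected occupied = 190 × 0.45573 = 86.59 ≈ 87.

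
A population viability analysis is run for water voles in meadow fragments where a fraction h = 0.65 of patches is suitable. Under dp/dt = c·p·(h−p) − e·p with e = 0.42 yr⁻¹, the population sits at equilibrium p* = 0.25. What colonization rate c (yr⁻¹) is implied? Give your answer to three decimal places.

1.050

At equilibrium c(h−p*) = e, so c = e/(h−p*).
c = 0.42/(0.65 − 0.25) = 0.42/0.4000 = 1.0500.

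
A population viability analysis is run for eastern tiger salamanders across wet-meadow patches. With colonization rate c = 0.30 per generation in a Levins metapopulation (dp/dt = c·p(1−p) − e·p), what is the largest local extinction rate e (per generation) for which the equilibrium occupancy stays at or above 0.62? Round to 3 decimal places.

1 − e/c ≥ 0.62 ⇒ e ≤ c(1 − 0.62) = 0.30 × 0.3800.
e_max = 0.1140.

0.114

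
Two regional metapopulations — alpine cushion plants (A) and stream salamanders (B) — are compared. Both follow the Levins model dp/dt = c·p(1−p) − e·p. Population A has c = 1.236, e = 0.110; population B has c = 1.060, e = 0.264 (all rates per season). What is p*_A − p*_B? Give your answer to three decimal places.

0.160

A: p*_A = 1 − 0.110/1.236 = 0.9110.
B: p*_B = 1 − 0.264/1.060 = 0.7509.
p*_A − p*_B = 0.9110 − 0.7509 = 0.1601.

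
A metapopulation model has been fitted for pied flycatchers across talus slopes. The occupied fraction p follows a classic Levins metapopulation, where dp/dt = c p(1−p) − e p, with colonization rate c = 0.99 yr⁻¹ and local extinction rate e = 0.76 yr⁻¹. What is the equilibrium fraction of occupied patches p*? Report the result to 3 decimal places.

Setting dp/dt = 0 and dividing through by p* gives c·(1−p*) = e.
So p* = 1 − e/c = 1 − 0.76/0.99 = 1 − 0.7677 = 0.2323.

0.232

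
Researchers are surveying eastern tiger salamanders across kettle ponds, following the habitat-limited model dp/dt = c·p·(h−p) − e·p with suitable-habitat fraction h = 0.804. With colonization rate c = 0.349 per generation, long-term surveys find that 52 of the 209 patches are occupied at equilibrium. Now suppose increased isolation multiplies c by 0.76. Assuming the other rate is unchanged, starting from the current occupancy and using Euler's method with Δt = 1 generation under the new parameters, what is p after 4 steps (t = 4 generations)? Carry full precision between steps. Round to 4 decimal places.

0.2094

Observed p* = 52/209 = 0.24880.
Balance c(h−p*) = e gives e = 0.349×(0.804 − 0.24880) = 0.19376.
Starting from p₀ = 0.24880; update p ← p + (dp/dt)·Δt with the new parameters.
p: 0.24880 → 0.23723  (Δp = -0.01157)
p: 0.23723 → 0.22693  (Δp = -0.01030)
p: 0.22693 → 0.21769  (Δp = -0.00924)
p: 0.21769 → 0.20937  (Δp = -0.00833)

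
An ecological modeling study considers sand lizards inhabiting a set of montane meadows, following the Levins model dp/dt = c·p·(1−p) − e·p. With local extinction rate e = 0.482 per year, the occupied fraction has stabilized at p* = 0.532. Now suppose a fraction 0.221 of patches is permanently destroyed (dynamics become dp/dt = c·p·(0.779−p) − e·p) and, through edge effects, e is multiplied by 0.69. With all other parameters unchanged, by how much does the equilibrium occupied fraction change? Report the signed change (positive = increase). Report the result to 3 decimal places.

-0.076

Balance c(1−p*) = e gives c = e/(1 − 0.53200) = 0.482/0.46800 = 1.02991.
New p* = 0.779 − e/c = 0.779 − 0.33258/1.02991 = 0.45608.
Δp* = 0.45608 − 0.53200 = -0.07592.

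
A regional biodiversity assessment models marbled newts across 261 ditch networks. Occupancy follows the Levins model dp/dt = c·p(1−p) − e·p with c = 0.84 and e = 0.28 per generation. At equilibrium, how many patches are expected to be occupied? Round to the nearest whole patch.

174

p* = 1 − e/c = 1 − 0.28/0.84 = 0.6667.
Expected occupied patches = N × p* = 261 × 0.6667 = 174.00 ≈ 174.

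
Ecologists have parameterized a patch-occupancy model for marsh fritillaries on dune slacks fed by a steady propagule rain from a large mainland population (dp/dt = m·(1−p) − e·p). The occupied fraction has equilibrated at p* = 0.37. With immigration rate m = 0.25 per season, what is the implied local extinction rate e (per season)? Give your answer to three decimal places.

At equilibrium m(1−p*) = e·p*, so e = m(1−p*)/p*.
e = 0.25 × 0.6300 / 0.37 = 0.4257.

0.426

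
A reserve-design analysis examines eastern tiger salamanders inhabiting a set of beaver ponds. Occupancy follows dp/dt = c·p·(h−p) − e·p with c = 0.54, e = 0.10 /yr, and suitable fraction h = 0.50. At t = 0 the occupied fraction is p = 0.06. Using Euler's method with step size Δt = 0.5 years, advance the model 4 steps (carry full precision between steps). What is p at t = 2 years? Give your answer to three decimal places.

0.078

Update rule: p ← p + [c·p·(h−p) − e·p]·Δt with Δt = 0.5.
  1  |  dp/dt·Δt = +0.004128  |  p_1 = 0.064128
  2  |  dp/dt·Δt = +0.004341  |  p_2 = 0.068469
  3  |  dp/dt·Δt = +0.004554  |  p_3 = 0.073023
  4  |  dp/dt·Δt = +0.004767  |  p_4 = 0.077790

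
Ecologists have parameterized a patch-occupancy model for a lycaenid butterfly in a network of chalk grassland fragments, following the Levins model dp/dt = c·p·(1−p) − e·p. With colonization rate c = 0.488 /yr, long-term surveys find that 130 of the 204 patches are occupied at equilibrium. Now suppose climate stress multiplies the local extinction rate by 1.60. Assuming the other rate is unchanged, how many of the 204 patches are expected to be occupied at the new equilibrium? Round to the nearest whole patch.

Observed p* = 130/204 = 0.63725.
Balance c(1−p*) = e gives e = 0.488×(1 − 0.63725) = 0.17702.
New p* = 1 − e/c = 1 − 0.28323/0.48800 = 0.41961.
Expected occupied = 204 × 0.41961 = 85.60 ≈ 86.

86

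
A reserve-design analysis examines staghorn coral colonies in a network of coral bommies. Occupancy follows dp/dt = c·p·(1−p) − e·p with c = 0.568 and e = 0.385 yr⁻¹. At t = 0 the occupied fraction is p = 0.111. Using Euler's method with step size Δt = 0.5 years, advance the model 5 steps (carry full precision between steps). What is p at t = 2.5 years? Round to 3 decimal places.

Update rule: p ← p + [c·p·(1−p) − e·p]·Δt with Δt = 0.5.
t = 0.5: p = 0.11100 + (+0.00666) = 0.11766
t = 1: p = 0.11766 + (+0.00683) = 0.12449
t = 1.5: p = 0.12449 + (+0.00699) = 0.13148
t = 2: p = 0.13148 + (+0.00712) = 0.13860
t = 2.5: p = 0.13860 + (+0.00723) = 0.14583

0.146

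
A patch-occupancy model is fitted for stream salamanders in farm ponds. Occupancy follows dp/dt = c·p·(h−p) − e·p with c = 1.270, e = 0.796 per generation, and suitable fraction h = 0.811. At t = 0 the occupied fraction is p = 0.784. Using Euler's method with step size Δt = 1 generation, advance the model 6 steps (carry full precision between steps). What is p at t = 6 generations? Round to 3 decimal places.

0.185

Update rule: p ← p + [c·p·(h−p) − e·p]·Δt with Δt = 1.
  1  |  dp/dt·Δt = -0.597181  |  p_1 = 0.186819
  2  |  dp/dt·Δt = -0.000615  |  p_2 = 0.186205
  3  |  dp/dt·Δt = -0.000467  |  p_3 = 0.185737
  4  |  dp/dt·Δt = -0.000356  |  p_4 = 0.185381
  5  |  dp/dt·Δt = -0.000271  |  p_5 = 0.185110
  6  |  dp/dt·Δt = -0.000207  |  p_6 = 0.184903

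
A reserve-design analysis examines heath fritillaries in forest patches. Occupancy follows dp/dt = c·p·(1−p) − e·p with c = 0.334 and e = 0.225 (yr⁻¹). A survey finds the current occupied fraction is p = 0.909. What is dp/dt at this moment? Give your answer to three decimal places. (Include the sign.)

Colonization term: c·p·(1−p) = 0.334×0.909×0.0910 = 0.02763.
Extinction term: e·p = 0.20453.
dp/dt = 0.02763 − 0.20453 = -0.17690.

-0.177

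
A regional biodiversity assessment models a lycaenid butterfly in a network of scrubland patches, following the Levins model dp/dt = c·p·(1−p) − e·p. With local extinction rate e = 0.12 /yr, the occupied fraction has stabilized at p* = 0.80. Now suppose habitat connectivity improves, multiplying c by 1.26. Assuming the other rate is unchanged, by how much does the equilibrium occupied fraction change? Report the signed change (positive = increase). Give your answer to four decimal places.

0.0413

Balance c(1−p*) = e gives c = e/(1 − 0.80000) = 0.12/0.20000 = 0.60000.
New p* = 1 − e/c = 1 − 0.12000/0.75600 = 0.84127.
Δp* = 0.84127 − 0.80000 = +0.04127.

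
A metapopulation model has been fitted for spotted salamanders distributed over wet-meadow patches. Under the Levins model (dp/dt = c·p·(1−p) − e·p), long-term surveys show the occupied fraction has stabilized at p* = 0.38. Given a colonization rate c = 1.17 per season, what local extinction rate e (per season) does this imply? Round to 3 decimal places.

At equilibrium c(1−p*) = e.
e = 1.17 × (1 − 0.38) = 1.17 × 0.6200 = 0.7254.

0.725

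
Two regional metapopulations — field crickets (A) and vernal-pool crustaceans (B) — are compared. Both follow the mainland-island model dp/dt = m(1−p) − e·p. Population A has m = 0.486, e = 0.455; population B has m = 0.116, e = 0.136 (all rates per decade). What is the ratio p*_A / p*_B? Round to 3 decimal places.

A: p*_A = m/(m+e) = 0.486/0.9410 = 0.5165.
B: p*_B = 0.116/0.2520 = 0.4603.
p*_A / p*_B = 0.5165/0.4603 = 1.1220.

1.122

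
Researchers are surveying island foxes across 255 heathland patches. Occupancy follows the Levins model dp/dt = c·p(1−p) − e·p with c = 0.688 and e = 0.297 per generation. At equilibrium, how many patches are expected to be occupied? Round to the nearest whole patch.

145

p* = 1 − e/c = 1 − 0.297/0.688 = 0.5683.
Expected occupied patches = N × p* = 255 × 0.5683 = 144.92 ≈ 145.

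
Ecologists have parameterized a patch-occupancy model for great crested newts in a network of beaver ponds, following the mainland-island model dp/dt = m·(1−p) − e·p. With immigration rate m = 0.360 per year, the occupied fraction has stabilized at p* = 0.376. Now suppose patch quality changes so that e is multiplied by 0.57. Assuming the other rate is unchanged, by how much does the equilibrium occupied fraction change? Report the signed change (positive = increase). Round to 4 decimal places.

Balance m(1−p*) = e·p* gives e = m(1−p*)/p* = 0.360×0.62400/0.37600 = 0.59745.
New p* = m/(m+e) = 0.36000/(0.36000+0.34055) = 0.51388.
Δp* = 0.51388 − 0.37600 = +0.13788.

0.1379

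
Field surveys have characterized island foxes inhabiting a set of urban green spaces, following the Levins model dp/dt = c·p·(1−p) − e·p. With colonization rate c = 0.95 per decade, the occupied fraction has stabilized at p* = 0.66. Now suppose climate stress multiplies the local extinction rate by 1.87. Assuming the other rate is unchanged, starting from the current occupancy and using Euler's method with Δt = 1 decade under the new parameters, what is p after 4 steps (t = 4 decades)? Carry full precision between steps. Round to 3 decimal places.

Balance c(1−p*) = e gives e = 0.95×(1 − 0.66000) = 0.32300.
Starting from p₀ = 0.66000; update p ← p + (dp/dt)·Δt with the new parameters.
  1  |  dp/dt·Δt = -0.185467  |  p_1 = 0.474533
  2  |  dp/dt·Δt = -0.049739  |  p_2 = 0.424794
  3  |  dp/dt·Δt = -0.024453  |  p_3 = 0.400341
  4  |  dp/dt·Δt = -0.013745  |  p_4 = 0.386596

0.387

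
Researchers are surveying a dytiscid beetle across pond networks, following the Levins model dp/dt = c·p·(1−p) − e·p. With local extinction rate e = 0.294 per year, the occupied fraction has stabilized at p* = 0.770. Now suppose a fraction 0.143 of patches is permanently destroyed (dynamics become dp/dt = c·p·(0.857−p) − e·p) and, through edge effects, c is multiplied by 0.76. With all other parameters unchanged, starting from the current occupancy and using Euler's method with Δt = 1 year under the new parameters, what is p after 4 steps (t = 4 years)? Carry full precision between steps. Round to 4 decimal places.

0.5588

Balance c(1−p*) = e gives c = e/(1 − 0.77000) = 0.294/0.23000 = 1.27826.
Starting from p₀ = 0.77000; update p ← p + (dp/dt)·Δt with the new parameters.
  1  |  dp/dt·Δt = -0.161301  |  p_1 = 0.608699
  2  |  dp/dt·Δt = -0.032128  |  p_2 = 0.576571
  3  |  dp/dt·Δt = -0.012436  |  p_3 = 0.564135
  4  |  dp/dt·Δt = -0.005352  |  p_4 = 0.558782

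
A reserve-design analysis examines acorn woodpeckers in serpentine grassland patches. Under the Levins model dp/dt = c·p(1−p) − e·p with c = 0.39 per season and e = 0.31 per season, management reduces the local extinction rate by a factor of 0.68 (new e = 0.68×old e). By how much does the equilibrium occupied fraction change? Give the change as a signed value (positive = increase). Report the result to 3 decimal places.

Before: p* = 1 − 0.31/0.39 = 0.2051.
After the change, c = 0.39, e = 0.2108, so p* = 1 − 0.2108/0.39 = 0.4595.
Δp* = 0.4595 − 0.2051 = +0.2544.

0.254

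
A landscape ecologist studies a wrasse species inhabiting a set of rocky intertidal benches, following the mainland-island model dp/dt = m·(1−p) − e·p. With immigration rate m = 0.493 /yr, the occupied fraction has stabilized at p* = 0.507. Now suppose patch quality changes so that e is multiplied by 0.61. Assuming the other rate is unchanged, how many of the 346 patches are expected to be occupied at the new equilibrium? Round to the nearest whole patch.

217

Balance m(1−p*) = e·p* gives e = m(1−p*)/p* = 0.493×0.49300/0.50700 = 0.47939.
New p* = m/(m+e) = 0.49300/(0.49300+0.29243) = 0.62768.
Expected occupied = 346 × 0.62768 = 217.18 ≈ 217.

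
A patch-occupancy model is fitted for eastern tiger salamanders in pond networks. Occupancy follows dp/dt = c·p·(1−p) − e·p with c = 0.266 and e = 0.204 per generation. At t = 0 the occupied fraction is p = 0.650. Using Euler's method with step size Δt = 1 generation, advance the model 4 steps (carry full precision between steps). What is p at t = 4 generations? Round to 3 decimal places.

Update rule: p ← p + [c·p·(1−p) − e·p]·Δt with Δt = 1.
  1  |  dp/dt·Δt = -0.072085  |  p_1 = 0.577915
  2  |  dp/dt·Δt = -0.053009  |  p_2 = 0.524906
  3  |  dp/dt·Δt = -0.040746  |  p_3 = 0.484160
  4  |  dp/dt·Δt = -0.032335  |  p_4 = 0.451824

0.452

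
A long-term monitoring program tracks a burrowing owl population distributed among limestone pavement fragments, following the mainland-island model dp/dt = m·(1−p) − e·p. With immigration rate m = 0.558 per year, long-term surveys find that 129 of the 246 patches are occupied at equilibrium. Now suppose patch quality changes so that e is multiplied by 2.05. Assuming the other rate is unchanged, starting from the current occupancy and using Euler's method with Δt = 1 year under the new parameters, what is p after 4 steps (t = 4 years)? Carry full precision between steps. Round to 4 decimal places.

Observed p* = 129/246 = 0.52439.
Balance m(1−p*) = e·p* gives e = m(1−p*)/p* = 0.558×0.47561/0.52439 = 0.50609.
Starting from p₀ = 0.52439; update p ← p + (dp/dt)·Δt with the new parameters.
  1  |  dp/dt·Δt = -0.278660  |  p_1 = 0.245730
  2  |  dp/dt·Δt = +0.165939  |  p_2 = 0.411670
  3  |  dp/dt·Δt = -0.098815  |  p_3 = 0.312854
  4  |  dp/dt·Δt = +0.058844  |  p_4 = 0.371698

0.3717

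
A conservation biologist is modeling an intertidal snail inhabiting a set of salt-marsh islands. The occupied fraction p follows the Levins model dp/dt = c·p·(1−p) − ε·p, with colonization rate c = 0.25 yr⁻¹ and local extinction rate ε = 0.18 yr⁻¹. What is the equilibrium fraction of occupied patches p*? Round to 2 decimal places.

0.28

Setting dp/dt = 0 and dividing through by p* gives c·(1−p*) = ε.
So p* = 1 − ε/c = 1 − 0.18/0.25 = 1 − 0.7200 = 0.2800.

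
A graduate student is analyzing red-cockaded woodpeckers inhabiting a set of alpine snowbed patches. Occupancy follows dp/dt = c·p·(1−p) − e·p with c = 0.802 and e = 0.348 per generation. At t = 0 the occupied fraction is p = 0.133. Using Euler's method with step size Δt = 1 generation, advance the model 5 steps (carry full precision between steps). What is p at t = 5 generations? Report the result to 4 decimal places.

0.4206

Update rule: p ← p + [c·p·(1−p) − e·p]·Δt with Δt = 1.
t = 1: p = 0.13300 + (+0.04620) = 0.17920
t = 2: p = 0.17920 + (+0.05560) = 0.23480
t = 3: p = 0.23480 + (+0.06238) = 0.29718
t = 4: p = 0.29718 + (+0.06409) = 0.36127
t = 5: p = 0.36127 + (+0.05934) = 0.42061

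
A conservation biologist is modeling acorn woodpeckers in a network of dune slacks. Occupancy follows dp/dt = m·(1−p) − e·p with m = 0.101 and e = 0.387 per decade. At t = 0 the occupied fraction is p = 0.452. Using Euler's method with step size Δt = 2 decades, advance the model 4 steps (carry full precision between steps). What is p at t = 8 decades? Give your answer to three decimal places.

Update rule: p ← p + [m·(1−p) − e·p]·Δt with Δt = 2.
step 1: Δp = -0.23915, p = 0.21285
step 2: Δp = -0.00574, p = 0.20711
step 3: Δp = -0.00014, p = 0.20697
step 4: Δp = -0.00000, p = 0.20697

0.207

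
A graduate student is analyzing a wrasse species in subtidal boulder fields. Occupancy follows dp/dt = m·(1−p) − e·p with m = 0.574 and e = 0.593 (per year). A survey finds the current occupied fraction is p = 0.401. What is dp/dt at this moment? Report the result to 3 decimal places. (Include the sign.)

Colonization term: m·(1−p) = 0.574×0.5990 = 0.34383.
Extinction term: e·p = 0.23779.
dp/dt = 0.34383 − 0.23779 = 0.10603.

0.106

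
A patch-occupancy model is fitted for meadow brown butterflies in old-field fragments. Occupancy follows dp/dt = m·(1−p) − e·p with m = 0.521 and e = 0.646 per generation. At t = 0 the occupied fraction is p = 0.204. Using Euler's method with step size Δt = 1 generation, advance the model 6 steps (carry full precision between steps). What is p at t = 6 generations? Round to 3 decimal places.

Update rule: p ← p + [m·(1−p) − e·p]·Δt with Δt = 1.
step 1: Δp = +0.28293, p = 0.48693
step 2: Δp = -0.04725, p = 0.43968
step 3: Δp = +0.00789, p = 0.44757
step 4: Δp = -0.00132, p = 0.44626
step 5: Δp = +0.00022, p = 0.44648
step 6: Δp = -0.00004, p = 0.44644

0.446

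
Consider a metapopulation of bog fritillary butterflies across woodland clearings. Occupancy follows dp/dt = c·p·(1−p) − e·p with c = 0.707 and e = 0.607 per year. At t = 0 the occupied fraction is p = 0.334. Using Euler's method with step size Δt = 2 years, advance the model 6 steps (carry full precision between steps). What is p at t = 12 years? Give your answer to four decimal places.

0.1612

Update rule: p ← p + [c·p·(1−p) − e·p]·Δt with Δt = 2.
step 1: Δp = -0.09094, p = 0.24306
step 2: Δp = -0.03492, p = 0.20814
step 3: Δp = -0.01963, p = 0.18851
step 4: Δp = -0.01255, p = 0.17596
step 5: Δp = -0.00859, p = 0.16737
step 6: Δp = -0.00614, p = 0.16124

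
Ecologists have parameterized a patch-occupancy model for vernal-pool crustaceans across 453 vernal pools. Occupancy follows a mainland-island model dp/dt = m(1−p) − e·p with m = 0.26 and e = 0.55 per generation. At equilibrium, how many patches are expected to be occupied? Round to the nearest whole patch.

145

p* = m/(m+e) = 0.26/0.8100 = 0.3210.
Expected occupied patches = N × p* = 453 × 0.3210 = 145.41 ≈ 145.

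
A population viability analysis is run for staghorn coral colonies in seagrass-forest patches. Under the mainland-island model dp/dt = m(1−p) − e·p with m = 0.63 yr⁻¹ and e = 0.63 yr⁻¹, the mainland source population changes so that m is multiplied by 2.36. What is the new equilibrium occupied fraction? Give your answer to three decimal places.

Before: p* = 0.63/(0.63+0.63) = 0.5000.
After: m = 1.4868, e = 0.63; p* = 1.4868/2.1168 = 0.7024.

0.702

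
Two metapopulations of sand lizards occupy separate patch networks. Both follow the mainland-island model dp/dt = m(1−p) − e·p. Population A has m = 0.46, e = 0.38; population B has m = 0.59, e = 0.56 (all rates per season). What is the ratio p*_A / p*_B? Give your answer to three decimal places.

1.067

A: p*_A = m/(m+e) = 0.46/0.8400 = 0.5476.
B: p*_B = 0.59/1.1500 = 0.5130.
p*_A / p*_B = 0.5476/0.5130 = 1.0674.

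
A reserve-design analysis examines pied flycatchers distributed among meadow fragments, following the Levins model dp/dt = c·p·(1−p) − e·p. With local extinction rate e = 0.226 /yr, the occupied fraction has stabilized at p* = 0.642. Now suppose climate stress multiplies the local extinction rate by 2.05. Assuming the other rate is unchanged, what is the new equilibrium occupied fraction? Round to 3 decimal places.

0.266

Balance c(1−p*) = e gives c = e/(1 − 0.64200) = 0.226/0.35800 = 0.63128.
New p* = 1 − e/c = 1 − 0.46330/0.63128 = 0.26609.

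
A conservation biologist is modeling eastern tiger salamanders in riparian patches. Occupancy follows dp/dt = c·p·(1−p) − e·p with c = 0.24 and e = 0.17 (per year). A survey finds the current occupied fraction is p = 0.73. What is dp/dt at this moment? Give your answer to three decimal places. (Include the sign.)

Colonization term: c·p·(1−p) = 0.24×0.73×0.2700 = 0.04730.
Extinction term: e·p = 0.12410.
dp/dt = 0.04730 − 0.12410 = -0.07680.

-0.077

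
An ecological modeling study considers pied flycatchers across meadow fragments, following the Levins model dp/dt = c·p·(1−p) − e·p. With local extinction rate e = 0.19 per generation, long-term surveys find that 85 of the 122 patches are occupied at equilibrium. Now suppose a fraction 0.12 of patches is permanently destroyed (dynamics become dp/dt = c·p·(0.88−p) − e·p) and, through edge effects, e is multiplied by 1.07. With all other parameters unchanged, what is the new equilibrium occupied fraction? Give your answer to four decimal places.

0.5555

Observed p* = 85/122 = 0.69672.
Balance c(1−p*) = e gives c = e/(1 − 0.69672) = 0.19/0.30328 = 0.62648.
New p* = 0.88 − e/c = 0.88 − 0.20330/0.62648 = 0.55549.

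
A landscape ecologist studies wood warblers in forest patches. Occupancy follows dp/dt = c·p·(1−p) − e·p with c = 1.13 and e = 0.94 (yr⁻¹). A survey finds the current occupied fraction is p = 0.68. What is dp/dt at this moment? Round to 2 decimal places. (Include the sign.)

Colonization term: c·p·(1−p) = 1.13×0.68×0.3200 = 0.24589.
Extinction term: e·p = 0.63920.
dp/dt = 0.24589 − 0.63920 = -0.39331.

-0.39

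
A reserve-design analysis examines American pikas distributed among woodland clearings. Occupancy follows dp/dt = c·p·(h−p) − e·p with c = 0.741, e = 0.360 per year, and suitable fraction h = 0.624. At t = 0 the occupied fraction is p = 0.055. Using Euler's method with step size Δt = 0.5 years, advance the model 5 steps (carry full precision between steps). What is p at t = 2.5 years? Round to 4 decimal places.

Update rule: p ← p + [c·p·(h−p) − e·p]·Δt with Δt = 0.5.
p: 0.05500 → 0.05669  (Δp = +0.00169)
p: 0.05669 → 0.05841  (Δp = +0.00171)
p: 0.05841 → 0.06013  (Δp = +0.00173)
p: 0.06013 → 0.06187  (Δp = +0.00174)
p: 0.06187 → 0.06362  (Δp = +0.00175)

0.0636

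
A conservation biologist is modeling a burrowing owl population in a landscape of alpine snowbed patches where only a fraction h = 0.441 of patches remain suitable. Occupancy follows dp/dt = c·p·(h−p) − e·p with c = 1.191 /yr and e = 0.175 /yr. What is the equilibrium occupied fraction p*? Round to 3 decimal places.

0.294

Setting dp/dt = 0 and dividing by p* gives c·(h−p*) = e.
So p* = h − e/c = 0.441 − 0.175/1.191 = 0.441 − 0.1469 = 0.2941.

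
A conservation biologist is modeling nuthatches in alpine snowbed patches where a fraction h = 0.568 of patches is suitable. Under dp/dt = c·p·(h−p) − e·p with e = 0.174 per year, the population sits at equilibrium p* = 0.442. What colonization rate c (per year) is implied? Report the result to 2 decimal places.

At equilibrium c(h−p*) = e, so c = e/(h−p*).
c = 0.174/(0.568 − 0.442) = 0.174/0.1260 = 1.3810.

1.38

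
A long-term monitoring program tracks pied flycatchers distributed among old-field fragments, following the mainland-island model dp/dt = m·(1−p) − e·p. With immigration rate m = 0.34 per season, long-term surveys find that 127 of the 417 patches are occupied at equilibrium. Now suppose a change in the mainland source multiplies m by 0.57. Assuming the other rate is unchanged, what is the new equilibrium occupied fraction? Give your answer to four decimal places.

Observed p* = 127/417 = 0.30456.
Balance m(1−p*) = e·p* gives e = m(1−p*)/p* = 0.34×0.69544/0.30456 = 0.77636.
New p* = m/(m+e) = 0.19380/(0.19380+0.77636) = 0.19976.

0.1998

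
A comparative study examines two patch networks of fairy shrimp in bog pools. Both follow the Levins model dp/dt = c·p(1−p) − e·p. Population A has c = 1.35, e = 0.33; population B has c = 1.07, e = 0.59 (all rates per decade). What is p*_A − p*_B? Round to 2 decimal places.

0.31

A: p*_A = 1 − 0.33/1.35 = 0.7556.
B: p*_B = 1 − 0.59/1.07 = 0.4486.
p*_A − p*_B = 0.7556 − 0.4486 = 0.3070.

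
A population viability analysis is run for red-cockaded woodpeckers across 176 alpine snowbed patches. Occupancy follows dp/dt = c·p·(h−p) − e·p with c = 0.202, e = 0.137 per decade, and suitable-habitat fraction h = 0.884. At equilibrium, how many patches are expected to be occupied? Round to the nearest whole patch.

36

p* = h − e/c = 0.884 − 0.6782 = 0.2058.
Expected occupied patches = N × p* = 176 × 0.2058 = 36.22 ≈ 36.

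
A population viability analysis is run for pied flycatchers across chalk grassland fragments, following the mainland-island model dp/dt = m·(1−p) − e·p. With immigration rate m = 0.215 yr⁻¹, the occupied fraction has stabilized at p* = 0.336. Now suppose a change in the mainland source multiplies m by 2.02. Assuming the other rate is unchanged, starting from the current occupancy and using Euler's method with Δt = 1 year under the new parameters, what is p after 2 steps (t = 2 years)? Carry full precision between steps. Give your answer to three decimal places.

0.502

Balance m(1−p*) = e·p* gives e = m(1−p*)/p* = 0.215×0.66400/0.33600 = 0.42488.
Starting from p₀ = 0.33600; update p ← p + (dp/dt)·Δt with the new parameters.
step 1: Δp = +0.14562, p = 0.48162
step 2: Δp = +0.02051, p = 0.50212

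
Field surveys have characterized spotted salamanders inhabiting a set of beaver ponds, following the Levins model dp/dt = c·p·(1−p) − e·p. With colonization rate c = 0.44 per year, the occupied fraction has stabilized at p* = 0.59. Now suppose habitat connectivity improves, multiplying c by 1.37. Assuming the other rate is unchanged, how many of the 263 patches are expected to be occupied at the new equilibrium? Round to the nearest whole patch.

Balance c(1−p*) = e gives e = 0.44×(1 − 0.59000) = 0.18040.
New p* = 1 − e/c = 1 − 0.18040/0.60280 = 0.70073.
Expected occupied = 263 × 0.70073 = 184.29 ≈ 184.

184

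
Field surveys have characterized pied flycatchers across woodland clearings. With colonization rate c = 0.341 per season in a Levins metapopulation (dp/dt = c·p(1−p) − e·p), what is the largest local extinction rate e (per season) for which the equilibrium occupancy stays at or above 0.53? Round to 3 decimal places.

0.160

1 − e/c ≥ 0.53 ⇒ e ≤ c(1 − 0.53) = 0.341 × 0.4700.
e_max = 0.1603.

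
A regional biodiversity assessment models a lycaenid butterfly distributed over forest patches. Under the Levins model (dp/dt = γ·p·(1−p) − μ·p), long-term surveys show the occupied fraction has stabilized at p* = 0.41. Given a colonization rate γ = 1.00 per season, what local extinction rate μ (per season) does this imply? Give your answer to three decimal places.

At equilibrium γ(1−p*) = μ.
μ = 1.00 × (1 − 0.41) = 1.00 × 0.5900 = 0.5900.

0.590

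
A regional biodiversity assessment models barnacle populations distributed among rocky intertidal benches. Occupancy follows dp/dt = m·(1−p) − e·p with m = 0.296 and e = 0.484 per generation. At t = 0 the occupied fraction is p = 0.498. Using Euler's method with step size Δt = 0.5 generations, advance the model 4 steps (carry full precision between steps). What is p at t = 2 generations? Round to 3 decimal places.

0.396

Update rule: p ← p + [m·(1−p) − e·p]·Δt with Δt = 0.5.
  1  |  dp/dt·Δt = -0.046220  |  p_1 = 0.451780
  2  |  dp/dt·Δt = -0.028194  |  p_2 = 0.423586
  3  |  dp/dt·Δt = -0.017198  |  p_3 = 0.406387
  4  |  dp/dt·Δt = -0.010491  |  p_4 = 0.395896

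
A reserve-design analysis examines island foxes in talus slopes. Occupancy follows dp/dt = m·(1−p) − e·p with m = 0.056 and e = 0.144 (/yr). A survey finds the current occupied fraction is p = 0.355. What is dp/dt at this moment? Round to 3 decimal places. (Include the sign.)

-0.015

Colonization term: m·(1−p) = 0.056×0.6450 = 0.03612.
Extinction term: e·p = 0.05112.
dp/dt = 0.03612 − 0.05112 = -0.01500.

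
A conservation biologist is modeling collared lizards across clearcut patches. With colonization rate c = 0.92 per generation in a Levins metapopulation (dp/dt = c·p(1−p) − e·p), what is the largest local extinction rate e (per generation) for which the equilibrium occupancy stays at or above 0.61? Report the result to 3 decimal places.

0.359

1 − e/c ≥ 0.61 ⇒ e ≤ c(1 − 0.61) = 0.92 × 0.3900.
e_max = 0.3588.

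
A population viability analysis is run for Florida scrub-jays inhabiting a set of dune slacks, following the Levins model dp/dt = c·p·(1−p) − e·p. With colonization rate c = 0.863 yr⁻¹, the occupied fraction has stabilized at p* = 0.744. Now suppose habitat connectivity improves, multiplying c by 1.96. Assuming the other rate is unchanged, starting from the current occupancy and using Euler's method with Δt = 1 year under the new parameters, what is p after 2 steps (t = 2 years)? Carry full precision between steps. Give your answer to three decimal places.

Balance c(1−p*) = e gives e = 0.863×(1 − 0.74400) = 0.22093.
Starting from p₀ = 0.74400; update p ← p + (dp/dt)·Δt with the new parameters.
  1  |  dp/dt·Δt = +0.157796  |  p_1 = 0.901796
  2  |  dp/dt·Δt = -0.049434  |  p_2 = 0.852362

0.852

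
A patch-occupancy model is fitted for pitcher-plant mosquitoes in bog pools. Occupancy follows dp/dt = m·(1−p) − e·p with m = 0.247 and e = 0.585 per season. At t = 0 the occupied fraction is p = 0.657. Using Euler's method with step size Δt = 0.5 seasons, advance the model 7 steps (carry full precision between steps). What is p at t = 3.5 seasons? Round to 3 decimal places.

0.305

Update rule: p ← p + [m·(1−p) − e·p]·Δt with Δt = 0.5.
p: 0.65700 → 0.50719  (Δp = -0.14981)
p: 0.50719 → 0.41970  (Δp = -0.08749)
p: 0.41970 → 0.36860  (Δp = -0.05109)
p: 0.36860 → 0.33876  (Δp = -0.02984)
p: 0.33876 → 0.32134  (Δp = -0.01743)
p: 0.32134 → 0.31116  (Δp = -0.01018)
p: 0.31116 → 0.30522  (Δp = -0.00594)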